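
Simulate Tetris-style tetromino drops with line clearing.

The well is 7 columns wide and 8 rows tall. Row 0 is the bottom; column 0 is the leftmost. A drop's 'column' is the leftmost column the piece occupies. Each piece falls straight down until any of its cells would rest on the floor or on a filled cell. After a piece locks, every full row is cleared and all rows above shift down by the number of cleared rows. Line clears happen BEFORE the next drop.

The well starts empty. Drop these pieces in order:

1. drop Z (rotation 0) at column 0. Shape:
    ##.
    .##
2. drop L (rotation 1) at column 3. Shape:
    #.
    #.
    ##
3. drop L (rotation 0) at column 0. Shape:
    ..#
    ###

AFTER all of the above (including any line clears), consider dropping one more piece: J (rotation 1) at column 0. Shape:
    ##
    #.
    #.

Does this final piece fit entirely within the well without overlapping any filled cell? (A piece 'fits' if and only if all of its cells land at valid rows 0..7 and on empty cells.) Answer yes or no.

Answer: yes

Derivation:
Drop 1: Z rot0 at col 0 lands with bottom-row=0; cleared 0 line(s) (total 0); column heights now [2 2 1 0 0 0 0], max=2
Drop 2: L rot1 at col 3 lands with bottom-row=0; cleared 0 line(s) (total 0); column heights now [2 2 1 3 1 0 0], max=3
Drop 3: L rot0 at col 0 lands with bottom-row=2; cleared 0 line(s) (total 0); column heights now [3 3 4 3 1 0 0], max=4
Test piece J rot1 at col 0 (width 2): heights before test = [3 3 4 3 1 0 0]; fits = True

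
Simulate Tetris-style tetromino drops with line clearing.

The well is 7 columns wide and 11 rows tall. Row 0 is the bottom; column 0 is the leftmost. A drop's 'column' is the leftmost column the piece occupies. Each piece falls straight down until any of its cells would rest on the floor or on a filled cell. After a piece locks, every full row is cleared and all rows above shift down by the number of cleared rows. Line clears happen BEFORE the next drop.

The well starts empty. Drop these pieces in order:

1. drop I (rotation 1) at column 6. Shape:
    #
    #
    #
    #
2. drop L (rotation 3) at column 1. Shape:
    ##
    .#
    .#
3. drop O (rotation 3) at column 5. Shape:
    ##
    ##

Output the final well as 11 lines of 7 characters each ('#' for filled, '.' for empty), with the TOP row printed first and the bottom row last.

Drop 1: I rot1 at col 6 lands with bottom-row=0; cleared 0 line(s) (total 0); column heights now [0 0 0 0 0 0 4], max=4
Drop 2: L rot3 at col 1 lands with bottom-row=0; cleared 0 line(s) (total 0); column heights now [0 3 3 0 0 0 4], max=4
Drop 3: O rot3 at col 5 lands with bottom-row=4; cleared 0 line(s) (total 0); column heights now [0 3 3 0 0 6 6], max=6

Answer: .......
.......
.......
.......
.......
.....##
.....##
......#
.##...#
..#...#
..#...#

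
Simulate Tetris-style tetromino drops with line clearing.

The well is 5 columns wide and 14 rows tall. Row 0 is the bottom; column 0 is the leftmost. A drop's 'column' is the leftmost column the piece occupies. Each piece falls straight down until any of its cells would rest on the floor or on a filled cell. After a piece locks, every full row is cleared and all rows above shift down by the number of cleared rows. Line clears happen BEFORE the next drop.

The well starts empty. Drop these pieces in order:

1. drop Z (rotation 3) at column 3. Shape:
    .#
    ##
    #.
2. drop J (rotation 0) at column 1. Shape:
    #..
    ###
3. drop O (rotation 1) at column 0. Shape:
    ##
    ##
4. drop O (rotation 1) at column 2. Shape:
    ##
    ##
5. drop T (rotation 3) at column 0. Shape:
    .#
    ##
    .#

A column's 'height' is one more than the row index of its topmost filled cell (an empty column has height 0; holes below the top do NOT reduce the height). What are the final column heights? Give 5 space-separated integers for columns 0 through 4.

Drop 1: Z rot3 at col 3 lands with bottom-row=0; cleared 0 line(s) (total 0); column heights now [0 0 0 2 3], max=3
Drop 2: J rot0 at col 1 lands with bottom-row=2; cleared 0 line(s) (total 0); column heights now [0 4 3 3 3], max=4
Drop 3: O rot1 at col 0 lands with bottom-row=4; cleared 0 line(s) (total 0); column heights now [6 6 3 3 3], max=6
Drop 4: O rot1 at col 2 lands with bottom-row=3; cleared 0 line(s) (total 0); column heights now [6 6 5 5 3], max=6
Drop 5: T rot3 at col 0 lands with bottom-row=6; cleared 0 line(s) (total 0); column heights now [8 9 5 5 3], max=9

Answer: 8 9 5 5 3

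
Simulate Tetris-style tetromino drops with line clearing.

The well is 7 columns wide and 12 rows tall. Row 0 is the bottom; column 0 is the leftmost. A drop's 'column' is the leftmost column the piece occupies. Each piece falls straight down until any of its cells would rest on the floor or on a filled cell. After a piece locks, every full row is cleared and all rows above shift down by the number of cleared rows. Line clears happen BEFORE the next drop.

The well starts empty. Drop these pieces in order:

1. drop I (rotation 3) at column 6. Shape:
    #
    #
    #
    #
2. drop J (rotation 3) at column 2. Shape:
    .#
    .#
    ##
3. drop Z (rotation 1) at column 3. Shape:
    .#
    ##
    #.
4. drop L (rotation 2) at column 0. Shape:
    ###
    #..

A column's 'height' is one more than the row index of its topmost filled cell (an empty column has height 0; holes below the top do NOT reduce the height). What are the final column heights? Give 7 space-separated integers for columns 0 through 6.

Drop 1: I rot3 at col 6 lands with bottom-row=0; cleared 0 line(s) (total 0); column heights now [0 0 0 0 0 0 4], max=4
Drop 2: J rot3 at col 2 lands with bottom-row=0; cleared 0 line(s) (total 0); column heights now [0 0 1 3 0 0 4], max=4
Drop 3: Z rot1 at col 3 lands with bottom-row=3; cleared 0 line(s) (total 0); column heights now [0 0 1 5 6 0 4], max=6
Drop 4: L rot2 at col 0 lands with bottom-row=0; cleared 0 line(s) (total 0); column heights now [2 2 2 5 6 0 4], max=6

Answer: 2 2 2 5 6 0 4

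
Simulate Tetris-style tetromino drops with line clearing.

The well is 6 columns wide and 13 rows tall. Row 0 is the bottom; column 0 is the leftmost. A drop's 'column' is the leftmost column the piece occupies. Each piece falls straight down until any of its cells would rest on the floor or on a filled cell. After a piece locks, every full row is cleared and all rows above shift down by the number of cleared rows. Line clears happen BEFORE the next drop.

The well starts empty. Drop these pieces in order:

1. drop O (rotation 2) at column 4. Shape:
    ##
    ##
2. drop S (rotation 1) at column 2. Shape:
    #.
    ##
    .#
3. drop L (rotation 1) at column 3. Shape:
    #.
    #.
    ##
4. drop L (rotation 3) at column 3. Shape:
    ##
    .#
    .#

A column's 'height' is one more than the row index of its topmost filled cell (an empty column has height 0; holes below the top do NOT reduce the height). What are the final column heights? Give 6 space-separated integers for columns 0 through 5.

Answer: 0 0 3 6 6 2

Derivation:
Drop 1: O rot2 at col 4 lands with bottom-row=0; cleared 0 line(s) (total 0); column heights now [0 0 0 0 2 2], max=2
Drop 2: S rot1 at col 2 lands with bottom-row=0; cleared 0 line(s) (total 0); column heights now [0 0 3 2 2 2], max=3
Drop 3: L rot1 at col 3 lands with bottom-row=2; cleared 0 line(s) (total 0); column heights now [0 0 3 5 3 2], max=5
Drop 4: L rot3 at col 3 lands with bottom-row=3; cleared 0 line(s) (total 0); column heights now [0 0 3 6 6 2], max=6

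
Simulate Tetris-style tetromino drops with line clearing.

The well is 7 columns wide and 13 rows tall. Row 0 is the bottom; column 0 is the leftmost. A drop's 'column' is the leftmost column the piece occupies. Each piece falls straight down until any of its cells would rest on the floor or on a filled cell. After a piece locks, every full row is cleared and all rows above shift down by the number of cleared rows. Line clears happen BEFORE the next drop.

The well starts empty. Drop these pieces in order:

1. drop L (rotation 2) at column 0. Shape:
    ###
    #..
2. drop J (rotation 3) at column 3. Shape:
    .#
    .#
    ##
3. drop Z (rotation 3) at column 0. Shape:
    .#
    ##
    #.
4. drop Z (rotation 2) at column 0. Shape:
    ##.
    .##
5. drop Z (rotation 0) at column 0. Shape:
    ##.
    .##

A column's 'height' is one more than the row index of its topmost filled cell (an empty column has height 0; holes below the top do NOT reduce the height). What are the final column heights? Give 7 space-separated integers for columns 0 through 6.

Drop 1: L rot2 at col 0 lands with bottom-row=0; cleared 0 line(s) (total 0); column heights now [2 2 2 0 0 0 0], max=2
Drop 2: J rot3 at col 3 lands with bottom-row=0; cleared 0 line(s) (total 0); column heights now [2 2 2 1 3 0 0], max=3
Drop 3: Z rot3 at col 0 lands with bottom-row=2; cleared 0 line(s) (total 0); column heights now [4 5 2 1 3 0 0], max=5
Drop 4: Z rot2 at col 0 lands with bottom-row=5; cleared 0 line(s) (total 0); column heights now [7 7 6 1 3 0 0], max=7
Drop 5: Z rot0 at col 0 lands with bottom-row=7; cleared 0 line(s) (total 0); column heights now [9 9 8 1 3 0 0], max=9

Answer: 9 9 8 1 3 0 0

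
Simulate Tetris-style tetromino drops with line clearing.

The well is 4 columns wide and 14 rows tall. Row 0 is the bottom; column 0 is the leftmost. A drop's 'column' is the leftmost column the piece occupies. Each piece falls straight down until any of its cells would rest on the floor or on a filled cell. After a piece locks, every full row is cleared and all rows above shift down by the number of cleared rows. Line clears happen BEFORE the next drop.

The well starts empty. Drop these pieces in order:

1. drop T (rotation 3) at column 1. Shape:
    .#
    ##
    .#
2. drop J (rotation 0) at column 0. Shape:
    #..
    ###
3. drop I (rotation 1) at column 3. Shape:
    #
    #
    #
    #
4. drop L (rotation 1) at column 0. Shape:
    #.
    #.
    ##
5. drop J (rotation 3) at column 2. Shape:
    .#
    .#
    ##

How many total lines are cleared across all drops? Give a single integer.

Drop 1: T rot3 at col 1 lands with bottom-row=0; cleared 0 line(s) (total 0); column heights now [0 2 3 0], max=3
Drop 2: J rot0 at col 0 lands with bottom-row=3; cleared 0 line(s) (total 0); column heights now [5 4 4 0], max=5
Drop 3: I rot1 at col 3 lands with bottom-row=0; cleared 1 line(s) (total 1); column heights now [4 2 3 3], max=4
Drop 4: L rot1 at col 0 lands with bottom-row=4; cleared 0 line(s) (total 1); column heights now [7 5 3 3], max=7
Drop 5: J rot3 at col 2 lands with bottom-row=3; cleared 0 line(s) (total 1); column heights now [7 5 4 6], max=7

Answer: 1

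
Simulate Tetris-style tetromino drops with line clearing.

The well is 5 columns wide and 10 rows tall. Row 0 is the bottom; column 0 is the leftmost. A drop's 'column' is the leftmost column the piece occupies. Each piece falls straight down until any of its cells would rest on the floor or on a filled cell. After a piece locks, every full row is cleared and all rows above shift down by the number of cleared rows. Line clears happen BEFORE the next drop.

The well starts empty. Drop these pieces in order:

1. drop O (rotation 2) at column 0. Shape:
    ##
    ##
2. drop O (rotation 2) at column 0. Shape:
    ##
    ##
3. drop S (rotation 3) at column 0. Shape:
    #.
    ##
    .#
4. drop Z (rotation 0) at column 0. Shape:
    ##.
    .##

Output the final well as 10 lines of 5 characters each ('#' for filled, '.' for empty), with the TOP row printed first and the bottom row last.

Answer: .....
.....
##...
###..
##...
.#...
##...
##...
##...
##...

Derivation:
Drop 1: O rot2 at col 0 lands with bottom-row=0; cleared 0 line(s) (total 0); column heights now [2 2 0 0 0], max=2
Drop 2: O rot2 at col 0 lands with bottom-row=2; cleared 0 line(s) (total 0); column heights now [4 4 0 0 0], max=4
Drop 3: S rot3 at col 0 lands with bottom-row=4; cleared 0 line(s) (total 0); column heights now [7 6 0 0 0], max=7
Drop 4: Z rot0 at col 0 lands with bottom-row=6; cleared 0 line(s) (total 0); column heights now [8 8 7 0 0], max=8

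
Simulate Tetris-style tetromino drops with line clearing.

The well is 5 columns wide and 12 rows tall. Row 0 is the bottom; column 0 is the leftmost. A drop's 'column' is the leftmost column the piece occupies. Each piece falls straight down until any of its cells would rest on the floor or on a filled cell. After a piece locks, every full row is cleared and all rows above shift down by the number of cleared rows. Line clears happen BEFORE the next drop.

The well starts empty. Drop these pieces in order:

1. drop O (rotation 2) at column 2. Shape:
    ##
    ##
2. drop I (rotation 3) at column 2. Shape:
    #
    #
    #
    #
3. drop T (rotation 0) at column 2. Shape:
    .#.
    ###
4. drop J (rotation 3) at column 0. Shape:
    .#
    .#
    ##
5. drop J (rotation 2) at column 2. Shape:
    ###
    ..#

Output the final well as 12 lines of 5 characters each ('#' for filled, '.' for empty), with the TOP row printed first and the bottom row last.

Answer: .....
.....
.....
..###
...##
..###
..#..
..#..
..#..
.##..
.###.
####.

Derivation:
Drop 1: O rot2 at col 2 lands with bottom-row=0; cleared 0 line(s) (total 0); column heights now [0 0 2 2 0], max=2
Drop 2: I rot3 at col 2 lands with bottom-row=2; cleared 0 line(s) (total 0); column heights now [0 0 6 2 0], max=6
Drop 3: T rot0 at col 2 lands with bottom-row=6; cleared 0 line(s) (total 0); column heights now [0 0 7 8 7], max=8
Drop 4: J rot3 at col 0 lands with bottom-row=0; cleared 0 line(s) (total 0); column heights now [1 3 7 8 7], max=8
Drop 5: J rot2 at col 2 lands with bottom-row=7; cleared 0 line(s) (total 0); column heights now [1 3 9 9 9], max=9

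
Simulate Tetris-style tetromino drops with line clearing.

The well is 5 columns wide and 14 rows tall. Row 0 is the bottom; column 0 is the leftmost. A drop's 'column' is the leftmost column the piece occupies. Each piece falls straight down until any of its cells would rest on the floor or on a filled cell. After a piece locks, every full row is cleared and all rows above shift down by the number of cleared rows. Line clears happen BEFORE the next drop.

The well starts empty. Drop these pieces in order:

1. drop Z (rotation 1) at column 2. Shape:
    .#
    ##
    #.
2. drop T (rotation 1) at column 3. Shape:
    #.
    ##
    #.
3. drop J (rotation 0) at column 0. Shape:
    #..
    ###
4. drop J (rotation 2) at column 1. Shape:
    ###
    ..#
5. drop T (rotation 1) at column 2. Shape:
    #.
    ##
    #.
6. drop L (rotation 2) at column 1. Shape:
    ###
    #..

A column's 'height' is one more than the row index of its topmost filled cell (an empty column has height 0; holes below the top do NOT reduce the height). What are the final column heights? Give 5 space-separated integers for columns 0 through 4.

Answer: 4 12 12 12 5

Derivation:
Drop 1: Z rot1 at col 2 lands with bottom-row=0; cleared 0 line(s) (total 0); column heights now [0 0 2 3 0], max=3
Drop 2: T rot1 at col 3 lands with bottom-row=3; cleared 0 line(s) (total 0); column heights now [0 0 2 6 5], max=6
Drop 3: J rot0 at col 0 lands with bottom-row=2; cleared 0 line(s) (total 0); column heights now [4 3 3 6 5], max=6
Drop 4: J rot2 at col 1 lands with bottom-row=6; cleared 0 line(s) (total 0); column heights now [4 8 8 8 5], max=8
Drop 5: T rot1 at col 2 lands with bottom-row=8; cleared 0 line(s) (total 0); column heights now [4 8 11 10 5], max=11
Drop 6: L rot2 at col 1 lands with bottom-row=10; cleared 0 line(s) (total 0); column heights now [4 12 12 12 5], max=12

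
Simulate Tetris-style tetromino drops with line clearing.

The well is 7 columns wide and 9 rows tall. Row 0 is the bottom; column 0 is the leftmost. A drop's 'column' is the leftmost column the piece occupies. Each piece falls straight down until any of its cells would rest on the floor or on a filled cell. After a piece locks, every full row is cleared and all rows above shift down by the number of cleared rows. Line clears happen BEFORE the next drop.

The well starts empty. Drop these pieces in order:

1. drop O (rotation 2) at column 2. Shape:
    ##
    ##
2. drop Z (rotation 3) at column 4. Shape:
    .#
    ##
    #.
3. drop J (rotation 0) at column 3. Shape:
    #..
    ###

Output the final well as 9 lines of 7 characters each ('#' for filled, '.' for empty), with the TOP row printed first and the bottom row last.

Answer: .......
.......
.......
.......
...#...
...###.
.....#.
..####.
..###..

Derivation:
Drop 1: O rot2 at col 2 lands with bottom-row=0; cleared 0 line(s) (total 0); column heights now [0 0 2 2 0 0 0], max=2
Drop 2: Z rot3 at col 4 lands with bottom-row=0; cleared 0 line(s) (total 0); column heights now [0 0 2 2 2 3 0], max=3
Drop 3: J rot0 at col 3 lands with bottom-row=3; cleared 0 line(s) (total 0); column heights now [0 0 2 5 4 4 0], max=5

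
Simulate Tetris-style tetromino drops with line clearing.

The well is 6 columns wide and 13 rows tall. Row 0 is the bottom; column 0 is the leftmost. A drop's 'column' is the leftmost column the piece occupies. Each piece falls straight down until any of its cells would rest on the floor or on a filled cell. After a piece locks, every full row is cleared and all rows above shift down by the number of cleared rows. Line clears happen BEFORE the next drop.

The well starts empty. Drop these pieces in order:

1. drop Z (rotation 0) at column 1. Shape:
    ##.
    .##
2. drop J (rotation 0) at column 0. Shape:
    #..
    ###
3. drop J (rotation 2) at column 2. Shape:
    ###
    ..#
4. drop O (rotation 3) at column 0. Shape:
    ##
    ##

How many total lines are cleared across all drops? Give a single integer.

Drop 1: Z rot0 at col 1 lands with bottom-row=0; cleared 0 line(s) (total 0); column heights now [0 2 2 1 0 0], max=2
Drop 2: J rot0 at col 0 lands with bottom-row=2; cleared 0 line(s) (total 0); column heights now [4 3 3 1 0 0], max=4
Drop 3: J rot2 at col 2 lands with bottom-row=2; cleared 0 line(s) (total 0); column heights now [4 3 4 4 4 0], max=4
Drop 4: O rot3 at col 0 lands with bottom-row=4; cleared 0 line(s) (total 0); column heights now [6 6 4 4 4 0], max=6

Answer: 0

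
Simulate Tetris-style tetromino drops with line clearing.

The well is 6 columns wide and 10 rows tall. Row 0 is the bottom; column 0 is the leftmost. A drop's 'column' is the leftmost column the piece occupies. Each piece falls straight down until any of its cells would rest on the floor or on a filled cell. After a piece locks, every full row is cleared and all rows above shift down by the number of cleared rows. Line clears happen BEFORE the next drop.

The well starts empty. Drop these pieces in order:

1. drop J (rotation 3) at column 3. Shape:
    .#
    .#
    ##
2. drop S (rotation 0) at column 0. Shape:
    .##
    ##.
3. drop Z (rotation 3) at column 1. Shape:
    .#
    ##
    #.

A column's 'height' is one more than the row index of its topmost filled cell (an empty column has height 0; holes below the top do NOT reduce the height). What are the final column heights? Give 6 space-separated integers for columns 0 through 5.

Drop 1: J rot3 at col 3 lands with bottom-row=0; cleared 0 line(s) (total 0); column heights now [0 0 0 1 3 0], max=3
Drop 2: S rot0 at col 0 lands with bottom-row=0; cleared 0 line(s) (total 0); column heights now [1 2 2 1 3 0], max=3
Drop 3: Z rot3 at col 1 lands with bottom-row=2; cleared 0 line(s) (total 0); column heights now [1 4 5 1 3 0], max=5

Answer: 1 4 5 1 3 0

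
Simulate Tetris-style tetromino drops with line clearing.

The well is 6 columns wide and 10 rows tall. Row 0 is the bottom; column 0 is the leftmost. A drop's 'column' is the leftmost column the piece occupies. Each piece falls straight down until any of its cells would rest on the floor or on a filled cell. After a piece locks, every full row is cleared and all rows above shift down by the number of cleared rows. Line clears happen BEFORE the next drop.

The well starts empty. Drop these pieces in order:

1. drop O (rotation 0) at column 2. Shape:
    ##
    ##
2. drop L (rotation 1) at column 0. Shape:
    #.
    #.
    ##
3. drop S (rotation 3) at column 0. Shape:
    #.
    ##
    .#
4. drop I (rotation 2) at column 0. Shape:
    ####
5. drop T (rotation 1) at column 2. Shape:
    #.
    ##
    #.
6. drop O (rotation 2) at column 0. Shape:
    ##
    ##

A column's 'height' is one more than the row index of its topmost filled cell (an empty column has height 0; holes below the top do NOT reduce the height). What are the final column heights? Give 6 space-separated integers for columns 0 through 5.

Drop 1: O rot0 at col 2 lands with bottom-row=0; cleared 0 line(s) (total 0); column heights now [0 0 2 2 0 0], max=2
Drop 2: L rot1 at col 0 lands with bottom-row=0; cleared 0 line(s) (total 0); column heights now [3 1 2 2 0 0], max=3
Drop 3: S rot3 at col 0 lands with bottom-row=2; cleared 0 line(s) (total 0); column heights now [5 4 2 2 0 0], max=5
Drop 4: I rot2 at col 0 lands with bottom-row=5; cleared 0 line(s) (total 0); column heights now [6 6 6 6 0 0], max=6
Drop 5: T rot1 at col 2 lands with bottom-row=6; cleared 0 line(s) (total 0); column heights now [6 6 9 8 0 0], max=9
Drop 6: O rot2 at col 0 lands with bottom-row=6; cleared 0 line(s) (total 0); column heights now [8 8 9 8 0 0], max=9

Answer: 8 8 9 8 0 0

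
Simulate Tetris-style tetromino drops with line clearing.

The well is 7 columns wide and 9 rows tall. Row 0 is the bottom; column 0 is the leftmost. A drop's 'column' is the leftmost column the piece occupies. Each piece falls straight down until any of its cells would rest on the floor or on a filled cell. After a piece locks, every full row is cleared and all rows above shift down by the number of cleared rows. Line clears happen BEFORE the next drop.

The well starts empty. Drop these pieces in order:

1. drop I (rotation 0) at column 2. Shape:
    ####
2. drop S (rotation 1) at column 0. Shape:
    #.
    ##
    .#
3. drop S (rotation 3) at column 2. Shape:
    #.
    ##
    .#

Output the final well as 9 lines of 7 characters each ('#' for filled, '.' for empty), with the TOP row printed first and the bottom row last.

Drop 1: I rot0 at col 2 lands with bottom-row=0; cleared 0 line(s) (total 0); column heights now [0 0 1 1 1 1 0], max=1
Drop 2: S rot1 at col 0 lands with bottom-row=0; cleared 0 line(s) (total 0); column heights now [3 2 1 1 1 1 0], max=3
Drop 3: S rot3 at col 2 lands with bottom-row=1; cleared 0 line(s) (total 0); column heights now [3 2 4 3 1 1 0], max=4

Answer: .......
.......
.......
.......
.......
..#....
#.##...
##.#...
.#####.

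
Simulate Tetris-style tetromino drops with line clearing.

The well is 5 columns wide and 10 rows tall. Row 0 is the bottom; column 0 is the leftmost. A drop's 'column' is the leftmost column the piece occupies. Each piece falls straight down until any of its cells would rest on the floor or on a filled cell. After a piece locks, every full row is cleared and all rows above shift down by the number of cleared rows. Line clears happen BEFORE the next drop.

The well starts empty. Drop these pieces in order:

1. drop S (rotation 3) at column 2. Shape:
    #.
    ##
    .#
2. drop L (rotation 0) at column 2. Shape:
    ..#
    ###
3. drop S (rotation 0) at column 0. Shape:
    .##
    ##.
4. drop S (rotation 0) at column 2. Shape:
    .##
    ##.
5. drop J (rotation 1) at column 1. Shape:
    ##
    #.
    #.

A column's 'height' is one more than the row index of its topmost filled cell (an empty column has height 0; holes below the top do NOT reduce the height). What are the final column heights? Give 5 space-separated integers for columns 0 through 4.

Drop 1: S rot3 at col 2 lands with bottom-row=0; cleared 0 line(s) (total 0); column heights now [0 0 3 2 0], max=3
Drop 2: L rot0 at col 2 lands with bottom-row=3; cleared 0 line(s) (total 0); column heights now [0 0 4 4 5], max=5
Drop 3: S rot0 at col 0 lands with bottom-row=3; cleared 1 line(s) (total 1); column heights now [0 4 4 2 4], max=4
Drop 4: S rot0 at col 2 lands with bottom-row=4; cleared 0 line(s) (total 1); column heights now [0 4 5 6 6], max=6
Drop 5: J rot1 at col 1 lands with bottom-row=4; cleared 0 line(s) (total 1); column heights now [0 7 7 6 6], max=7

Answer: 0 7 7 6 6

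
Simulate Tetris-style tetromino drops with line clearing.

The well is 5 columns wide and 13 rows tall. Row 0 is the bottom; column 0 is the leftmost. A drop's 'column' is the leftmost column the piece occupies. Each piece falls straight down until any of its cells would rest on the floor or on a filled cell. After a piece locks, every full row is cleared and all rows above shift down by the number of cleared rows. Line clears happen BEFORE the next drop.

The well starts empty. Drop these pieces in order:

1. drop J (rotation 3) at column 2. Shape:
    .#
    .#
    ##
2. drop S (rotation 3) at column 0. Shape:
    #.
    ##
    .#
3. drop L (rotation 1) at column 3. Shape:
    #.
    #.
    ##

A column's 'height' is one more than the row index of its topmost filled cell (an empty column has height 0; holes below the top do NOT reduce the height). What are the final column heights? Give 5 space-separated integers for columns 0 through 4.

Answer: 3 2 1 6 4

Derivation:
Drop 1: J rot3 at col 2 lands with bottom-row=0; cleared 0 line(s) (total 0); column heights now [0 0 1 3 0], max=3
Drop 2: S rot3 at col 0 lands with bottom-row=0; cleared 0 line(s) (total 0); column heights now [3 2 1 3 0], max=3
Drop 3: L rot1 at col 3 lands with bottom-row=3; cleared 0 line(s) (total 0); column heights now [3 2 1 6 4], max=6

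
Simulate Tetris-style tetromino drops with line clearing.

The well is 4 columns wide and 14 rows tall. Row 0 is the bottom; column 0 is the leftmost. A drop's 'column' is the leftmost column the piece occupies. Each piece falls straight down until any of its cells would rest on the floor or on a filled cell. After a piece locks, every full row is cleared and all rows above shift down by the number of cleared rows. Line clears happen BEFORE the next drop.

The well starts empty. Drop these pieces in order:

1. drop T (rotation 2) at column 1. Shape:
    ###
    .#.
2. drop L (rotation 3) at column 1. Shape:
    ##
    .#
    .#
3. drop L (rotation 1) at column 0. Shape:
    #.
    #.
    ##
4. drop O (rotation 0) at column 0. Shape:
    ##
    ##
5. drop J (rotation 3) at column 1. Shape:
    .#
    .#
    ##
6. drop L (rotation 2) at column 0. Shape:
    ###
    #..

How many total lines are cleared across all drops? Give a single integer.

Answer: 0

Derivation:
Drop 1: T rot2 at col 1 lands with bottom-row=0; cleared 0 line(s) (total 0); column heights now [0 2 2 2], max=2
Drop 2: L rot3 at col 1 lands with bottom-row=2; cleared 0 line(s) (total 0); column heights now [0 5 5 2], max=5
Drop 3: L rot1 at col 0 lands with bottom-row=5; cleared 0 line(s) (total 0); column heights now [8 6 5 2], max=8
Drop 4: O rot0 at col 0 lands with bottom-row=8; cleared 0 line(s) (total 0); column heights now [10 10 5 2], max=10
Drop 5: J rot3 at col 1 lands with bottom-row=10; cleared 0 line(s) (total 0); column heights now [10 11 13 2], max=13
Drop 6: L rot2 at col 0 lands with bottom-row=12; cleared 0 line(s) (total 0); column heights now [14 14 14 2], max=14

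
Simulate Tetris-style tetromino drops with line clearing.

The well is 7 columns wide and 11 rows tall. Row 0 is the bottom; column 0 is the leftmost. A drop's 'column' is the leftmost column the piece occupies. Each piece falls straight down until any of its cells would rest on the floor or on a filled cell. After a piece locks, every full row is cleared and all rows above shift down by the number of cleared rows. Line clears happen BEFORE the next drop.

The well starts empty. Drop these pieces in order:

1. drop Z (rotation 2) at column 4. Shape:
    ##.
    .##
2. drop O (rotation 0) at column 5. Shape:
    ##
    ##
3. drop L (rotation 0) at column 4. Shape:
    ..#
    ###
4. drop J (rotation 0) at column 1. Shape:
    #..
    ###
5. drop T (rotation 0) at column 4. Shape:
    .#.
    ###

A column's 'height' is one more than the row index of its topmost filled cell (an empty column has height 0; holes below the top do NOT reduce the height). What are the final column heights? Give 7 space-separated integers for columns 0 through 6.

Answer: 0 2 1 1 7 8 7

Derivation:
Drop 1: Z rot2 at col 4 lands with bottom-row=0; cleared 0 line(s) (total 0); column heights now [0 0 0 0 2 2 1], max=2
Drop 2: O rot0 at col 5 lands with bottom-row=2; cleared 0 line(s) (total 0); column heights now [0 0 0 0 2 4 4], max=4
Drop 3: L rot0 at col 4 lands with bottom-row=4; cleared 0 line(s) (total 0); column heights now [0 0 0 0 5 5 6], max=6
Drop 4: J rot0 at col 1 lands with bottom-row=0; cleared 0 line(s) (total 0); column heights now [0 2 1 1 5 5 6], max=6
Drop 5: T rot0 at col 4 lands with bottom-row=6; cleared 0 line(s) (total 0); column heights now [0 2 1 1 7 8 7], max=8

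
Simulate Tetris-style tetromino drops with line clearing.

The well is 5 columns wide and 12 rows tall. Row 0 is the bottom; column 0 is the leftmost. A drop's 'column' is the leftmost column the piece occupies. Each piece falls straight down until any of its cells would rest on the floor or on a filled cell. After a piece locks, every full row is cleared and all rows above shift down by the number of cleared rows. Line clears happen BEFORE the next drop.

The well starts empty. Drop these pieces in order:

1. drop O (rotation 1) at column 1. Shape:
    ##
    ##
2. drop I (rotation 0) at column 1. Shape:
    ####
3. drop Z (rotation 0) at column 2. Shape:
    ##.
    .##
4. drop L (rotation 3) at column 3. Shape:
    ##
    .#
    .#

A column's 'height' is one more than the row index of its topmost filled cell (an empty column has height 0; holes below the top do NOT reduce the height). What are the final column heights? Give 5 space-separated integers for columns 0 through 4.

Drop 1: O rot1 at col 1 lands with bottom-row=0; cleared 0 line(s) (total 0); column heights now [0 2 2 0 0], max=2
Drop 2: I rot0 at col 1 lands with bottom-row=2; cleared 0 line(s) (total 0); column heights now [0 3 3 3 3], max=3
Drop 3: Z rot0 at col 2 lands with bottom-row=3; cleared 0 line(s) (total 0); column heights now [0 3 5 5 4], max=5
Drop 4: L rot3 at col 3 lands with bottom-row=4; cleared 0 line(s) (total 0); column heights now [0 3 5 7 7], max=7

Answer: 0 3 5 7 7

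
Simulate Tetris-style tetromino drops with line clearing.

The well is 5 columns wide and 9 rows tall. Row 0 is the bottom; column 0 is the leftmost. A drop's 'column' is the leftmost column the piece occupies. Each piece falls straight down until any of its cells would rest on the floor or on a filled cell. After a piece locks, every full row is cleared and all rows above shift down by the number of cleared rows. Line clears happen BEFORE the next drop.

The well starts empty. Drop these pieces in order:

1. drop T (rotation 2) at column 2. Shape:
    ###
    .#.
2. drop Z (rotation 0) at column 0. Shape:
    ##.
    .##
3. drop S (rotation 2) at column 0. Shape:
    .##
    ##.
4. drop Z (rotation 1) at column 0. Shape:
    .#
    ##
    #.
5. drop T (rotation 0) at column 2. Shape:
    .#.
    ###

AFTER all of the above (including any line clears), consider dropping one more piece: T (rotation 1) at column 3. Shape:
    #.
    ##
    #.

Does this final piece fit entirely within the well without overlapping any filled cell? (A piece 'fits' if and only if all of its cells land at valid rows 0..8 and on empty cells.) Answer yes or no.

Drop 1: T rot2 at col 2 lands with bottom-row=0; cleared 0 line(s) (total 0); column heights now [0 0 2 2 2], max=2
Drop 2: Z rot0 at col 0 lands with bottom-row=2; cleared 0 line(s) (total 0); column heights now [4 4 3 2 2], max=4
Drop 3: S rot2 at col 0 lands with bottom-row=4; cleared 0 line(s) (total 0); column heights now [5 6 6 2 2], max=6
Drop 4: Z rot1 at col 0 lands with bottom-row=5; cleared 0 line(s) (total 0); column heights now [7 8 6 2 2], max=8
Drop 5: T rot0 at col 2 lands with bottom-row=6; cleared 1 line(s) (total 1); column heights now [6 7 6 7 2], max=7
Test piece T rot1 at col 3 (width 2): heights before test = [6 7 6 7 2]; fits = False

Answer: no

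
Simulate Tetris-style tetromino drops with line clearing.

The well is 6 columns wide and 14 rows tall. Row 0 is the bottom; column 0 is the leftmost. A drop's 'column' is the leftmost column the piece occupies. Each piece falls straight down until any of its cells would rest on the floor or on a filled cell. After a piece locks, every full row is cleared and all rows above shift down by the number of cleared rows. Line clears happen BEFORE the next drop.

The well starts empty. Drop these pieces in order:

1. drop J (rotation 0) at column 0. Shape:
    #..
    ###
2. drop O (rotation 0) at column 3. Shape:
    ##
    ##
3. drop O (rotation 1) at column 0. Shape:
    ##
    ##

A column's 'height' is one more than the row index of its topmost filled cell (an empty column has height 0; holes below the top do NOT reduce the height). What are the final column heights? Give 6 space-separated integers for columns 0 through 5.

Drop 1: J rot0 at col 0 lands with bottom-row=0; cleared 0 line(s) (total 0); column heights now [2 1 1 0 0 0], max=2
Drop 2: O rot0 at col 3 lands with bottom-row=0; cleared 0 line(s) (total 0); column heights now [2 1 1 2 2 0], max=2
Drop 3: O rot1 at col 0 lands with bottom-row=2; cleared 0 line(s) (total 0); column heights now [4 4 1 2 2 0], max=4

Answer: 4 4 1 2 2 0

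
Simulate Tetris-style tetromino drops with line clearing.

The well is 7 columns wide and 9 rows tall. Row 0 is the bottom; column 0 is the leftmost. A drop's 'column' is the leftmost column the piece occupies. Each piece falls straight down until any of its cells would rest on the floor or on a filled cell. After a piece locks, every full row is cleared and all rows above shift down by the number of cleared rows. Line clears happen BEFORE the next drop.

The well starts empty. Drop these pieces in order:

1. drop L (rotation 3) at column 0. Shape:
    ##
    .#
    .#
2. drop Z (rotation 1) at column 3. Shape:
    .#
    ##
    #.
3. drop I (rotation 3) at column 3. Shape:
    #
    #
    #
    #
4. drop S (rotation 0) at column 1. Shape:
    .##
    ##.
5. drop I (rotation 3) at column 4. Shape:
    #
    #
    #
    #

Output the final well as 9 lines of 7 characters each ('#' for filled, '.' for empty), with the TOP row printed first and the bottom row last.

Drop 1: L rot3 at col 0 lands with bottom-row=0; cleared 0 line(s) (total 0); column heights now [3 3 0 0 0 0 0], max=3
Drop 2: Z rot1 at col 3 lands with bottom-row=0; cleared 0 line(s) (total 0); column heights now [3 3 0 2 3 0 0], max=3
Drop 3: I rot3 at col 3 lands with bottom-row=2; cleared 0 line(s) (total 0); column heights now [3 3 0 6 3 0 0], max=6
Drop 4: S rot0 at col 1 lands with bottom-row=5; cleared 0 line(s) (total 0); column heights now [3 6 7 7 3 0 0], max=7
Drop 5: I rot3 at col 4 lands with bottom-row=3; cleared 0 line(s) (total 0); column heights now [3 6 7 7 7 0 0], max=7

Answer: .......
.......
..###..
.####..
...##..
...##..
##.##..
.#.##..
.#.#...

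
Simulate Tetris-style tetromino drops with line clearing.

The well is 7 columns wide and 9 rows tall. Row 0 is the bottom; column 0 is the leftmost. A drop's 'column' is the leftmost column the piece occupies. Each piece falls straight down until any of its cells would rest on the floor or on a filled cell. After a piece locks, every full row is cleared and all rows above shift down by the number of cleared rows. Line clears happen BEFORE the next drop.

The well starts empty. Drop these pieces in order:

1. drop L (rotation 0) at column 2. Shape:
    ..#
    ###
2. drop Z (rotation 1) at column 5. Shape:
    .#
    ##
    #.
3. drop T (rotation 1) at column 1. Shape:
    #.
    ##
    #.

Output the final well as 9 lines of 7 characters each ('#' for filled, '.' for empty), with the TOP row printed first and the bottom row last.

Answer: .......
.......
.......
.......
.......
.......
.#....#
.##.###
.#####.

Derivation:
Drop 1: L rot0 at col 2 lands with bottom-row=0; cleared 0 line(s) (total 0); column heights now [0 0 1 1 2 0 0], max=2
Drop 2: Z rot1 at col 5 lands with bottom-row=0; cleared 0 line(s) (total 0); column heights now [0 0 1 1 2 2 3], max=3
Drop 3: T rot1 at col 1 lands with bottom-row=0; cleared 0 line(s) (total 0); column heights now [0 3 2 1 2 2 3], max=3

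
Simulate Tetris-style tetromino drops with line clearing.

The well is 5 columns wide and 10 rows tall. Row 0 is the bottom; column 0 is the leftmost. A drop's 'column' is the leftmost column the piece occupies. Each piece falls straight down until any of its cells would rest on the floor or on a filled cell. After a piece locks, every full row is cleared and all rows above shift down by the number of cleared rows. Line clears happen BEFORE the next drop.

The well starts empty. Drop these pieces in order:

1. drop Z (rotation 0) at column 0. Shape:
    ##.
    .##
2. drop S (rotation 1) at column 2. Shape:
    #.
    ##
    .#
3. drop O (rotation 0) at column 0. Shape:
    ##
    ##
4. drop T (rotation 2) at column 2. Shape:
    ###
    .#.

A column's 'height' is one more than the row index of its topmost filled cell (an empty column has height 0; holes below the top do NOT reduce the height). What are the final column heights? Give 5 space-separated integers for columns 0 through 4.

Answer: 3 3 3 3 0

Derivation:
Drop 1: Z rot0 at col 0 lands with bottom-row=0; cleared 0 line(s) (total 0); column heights now [2 2 1 0 0], max=2
Drop 2: S rot1 at col 2 lands with bottom-row=0; cleared 0 line(s) (total 0); column heights now [2 2 3 2 0], max=3
Drop 3: O rot0 at col 0 lands with bottom-row=2; cleared 0 line(s) (total 0); column heights now [4 4 3 2 0], max=4
Drop 4: T rot2 at col 2 lands with bottom-row=2; cleared 1 line(s) (total 1); column heights now [3 3 3 3 0], max=3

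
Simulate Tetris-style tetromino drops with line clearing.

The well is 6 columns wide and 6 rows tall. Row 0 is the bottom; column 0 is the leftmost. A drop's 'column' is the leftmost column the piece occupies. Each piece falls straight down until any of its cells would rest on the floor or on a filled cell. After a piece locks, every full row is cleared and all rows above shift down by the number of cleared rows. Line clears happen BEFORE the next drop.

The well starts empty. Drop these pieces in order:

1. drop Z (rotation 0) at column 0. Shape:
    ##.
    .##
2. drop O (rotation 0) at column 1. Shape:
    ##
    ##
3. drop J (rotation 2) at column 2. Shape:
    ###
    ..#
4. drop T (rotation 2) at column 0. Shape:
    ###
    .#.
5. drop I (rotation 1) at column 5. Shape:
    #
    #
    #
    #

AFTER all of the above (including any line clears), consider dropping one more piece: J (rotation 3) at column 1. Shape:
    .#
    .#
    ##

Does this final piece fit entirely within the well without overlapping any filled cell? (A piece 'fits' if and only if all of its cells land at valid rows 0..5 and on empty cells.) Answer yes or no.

Drop 1: Z rot0 at col 0 lands with bottom-row=0; cleared 0 line(s) (total 0); column heights now [2 2 1 0 0 0], max=2
Drop 2: O rot0 at col 1 lands with bottom-row=2; cleared 0 line(s) (total 0); column heights now [2 4 4 0 0 0], max=4
Drop 3: J rot2 at col 2 lands with bottom-row=3; cleared 0 line(s) (total 0); column heights now [2 4 5 5 5 0], max=5
Drop 4: T rot2 at col 0 lands with bottom-row=4; cleared 0 line(s) (total 0); column heights now [6 6 6 5 5 0], max=6
Drop 5: I rot1 at col 5 lands with bottom-row=0; cleared 0 line(s) (total 0); column heights now [6 6 6 5 5 4], max=6
Test piece J rot3 at col 1 (width 2): heights before test = [6 6 6 5 5 4]; fits = False

Answer: no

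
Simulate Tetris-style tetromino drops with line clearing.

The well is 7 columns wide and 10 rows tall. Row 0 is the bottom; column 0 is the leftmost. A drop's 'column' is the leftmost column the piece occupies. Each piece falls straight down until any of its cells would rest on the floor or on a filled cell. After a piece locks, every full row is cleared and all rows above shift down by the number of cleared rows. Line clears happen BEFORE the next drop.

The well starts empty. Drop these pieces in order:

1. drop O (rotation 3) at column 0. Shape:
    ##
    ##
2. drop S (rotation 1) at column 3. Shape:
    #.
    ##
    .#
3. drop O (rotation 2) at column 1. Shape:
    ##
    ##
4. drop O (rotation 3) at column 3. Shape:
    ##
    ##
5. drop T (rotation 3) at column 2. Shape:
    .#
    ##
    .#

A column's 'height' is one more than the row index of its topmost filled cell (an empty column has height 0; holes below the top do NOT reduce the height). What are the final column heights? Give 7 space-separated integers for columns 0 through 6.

Answer: 2 4 7 8 5 0 0

Derivation:
Drop 1: O rot3 at col 0 lands with bottom-row=0; cleared 0 line(s) (total 0); column heights now [2 2 0 0 0 0 0], max=2
Drop 2: S rot1 at col 3 lands with bottom-row=0; cleared 0 line(s) (total 0); column heights now [2 2 0 3 2 0 0], max=3
Drop 3: O rot2 at col 1 lands with bottom-row=2; cleared 0 line(s) (total 0); column heights now [2 4 4 3 2 0 0], max=4
Drop 4: O rot3 at col 3 lands with bottom-row=3; cleared 0 line(s) (total 0); column heights now [2 4 4 5 5 0 0], max=5
Drop 5: T rot3 at col 2 lands with bottom-row=5; cleared 0 line(s) (total 0); column heights now [2 4 7 8 5 0 0], max=8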